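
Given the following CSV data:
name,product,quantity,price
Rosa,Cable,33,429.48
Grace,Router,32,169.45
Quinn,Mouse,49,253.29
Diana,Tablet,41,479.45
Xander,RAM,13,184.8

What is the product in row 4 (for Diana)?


Row 4: Diana
Column 'product' = Tablet

ANSWER: Tablet


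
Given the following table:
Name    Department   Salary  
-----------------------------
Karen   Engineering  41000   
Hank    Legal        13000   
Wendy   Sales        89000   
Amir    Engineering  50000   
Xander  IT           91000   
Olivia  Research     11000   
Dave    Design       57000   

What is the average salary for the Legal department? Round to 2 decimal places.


Legal department members:
  Hank: 13000
Sum = 13000
Count = 1
Average = 13000 / 1 = 13000.00

ANSWER: 13000.00


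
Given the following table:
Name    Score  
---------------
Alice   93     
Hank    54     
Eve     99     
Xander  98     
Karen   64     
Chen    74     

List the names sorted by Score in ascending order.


Sorting by Score (ascending):
  Hank: 54
  Karen: 64
  Chen: 74
  Alice: 93
  Xander: 98
  Eve: 99


ANSWER: Hank, Karen, Chen, Alice, Xander, Eve


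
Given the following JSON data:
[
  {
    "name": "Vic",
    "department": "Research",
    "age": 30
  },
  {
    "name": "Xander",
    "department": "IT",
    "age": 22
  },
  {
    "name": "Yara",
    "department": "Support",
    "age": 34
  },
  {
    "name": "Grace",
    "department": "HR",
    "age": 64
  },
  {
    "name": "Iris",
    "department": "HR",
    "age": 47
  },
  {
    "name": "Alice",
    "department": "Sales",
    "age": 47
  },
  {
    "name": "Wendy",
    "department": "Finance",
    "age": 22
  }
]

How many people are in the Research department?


Scanning records for department = Research
  Record 0: Vic
Count: 1

ANSWER: 1


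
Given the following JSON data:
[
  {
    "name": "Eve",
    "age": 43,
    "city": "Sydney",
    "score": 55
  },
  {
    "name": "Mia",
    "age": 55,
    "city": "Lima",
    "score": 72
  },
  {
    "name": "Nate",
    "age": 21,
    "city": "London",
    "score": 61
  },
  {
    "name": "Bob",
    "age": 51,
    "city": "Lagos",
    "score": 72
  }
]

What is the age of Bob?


Looking up record where name = Bob
Record index: 3
Field 'age' = 51

ANSWER: 51


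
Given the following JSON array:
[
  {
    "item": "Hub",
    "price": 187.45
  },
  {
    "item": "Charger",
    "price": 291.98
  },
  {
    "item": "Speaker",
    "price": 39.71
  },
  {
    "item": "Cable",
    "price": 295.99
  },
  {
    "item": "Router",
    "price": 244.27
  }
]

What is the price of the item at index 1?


Array index 1 -> Charger
price = 291.98

ANSWER: 291.98


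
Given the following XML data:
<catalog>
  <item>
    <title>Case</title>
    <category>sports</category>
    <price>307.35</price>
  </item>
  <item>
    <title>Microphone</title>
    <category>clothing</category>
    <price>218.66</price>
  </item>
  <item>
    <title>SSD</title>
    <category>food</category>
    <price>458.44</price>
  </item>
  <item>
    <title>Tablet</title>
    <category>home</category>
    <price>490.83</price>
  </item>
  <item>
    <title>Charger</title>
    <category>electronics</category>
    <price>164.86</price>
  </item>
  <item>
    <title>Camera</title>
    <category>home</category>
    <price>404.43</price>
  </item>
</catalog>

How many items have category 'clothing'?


Scanning <item> elements for <category>clothing</category>:
  Item 2: Microphone -> MATCH
Count: 1

ANSWER: 1


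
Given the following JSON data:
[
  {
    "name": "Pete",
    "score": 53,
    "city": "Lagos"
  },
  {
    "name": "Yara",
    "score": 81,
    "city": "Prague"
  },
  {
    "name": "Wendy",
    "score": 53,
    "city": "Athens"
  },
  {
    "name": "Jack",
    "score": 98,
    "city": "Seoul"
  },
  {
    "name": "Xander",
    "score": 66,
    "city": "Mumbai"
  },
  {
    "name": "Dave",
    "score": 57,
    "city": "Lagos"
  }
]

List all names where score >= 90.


Filtering records where score >= 90:
  Pete (score=53) -> no
  Yara (score=81) -> no
  Wendy (score=53) -> no
  Jack (score=98) -> YES
  Xander (score=66) -> no
  Dave (score=57) -> no


ANSWER: Jack


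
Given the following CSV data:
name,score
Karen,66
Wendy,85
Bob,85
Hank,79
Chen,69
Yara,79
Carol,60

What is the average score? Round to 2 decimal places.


Scores: 66, 85, 85, 79, 69, 79, 60
Sum = 523
Count = 7
Average = 523 / 7 = 74.71

ANSWER: 74.71


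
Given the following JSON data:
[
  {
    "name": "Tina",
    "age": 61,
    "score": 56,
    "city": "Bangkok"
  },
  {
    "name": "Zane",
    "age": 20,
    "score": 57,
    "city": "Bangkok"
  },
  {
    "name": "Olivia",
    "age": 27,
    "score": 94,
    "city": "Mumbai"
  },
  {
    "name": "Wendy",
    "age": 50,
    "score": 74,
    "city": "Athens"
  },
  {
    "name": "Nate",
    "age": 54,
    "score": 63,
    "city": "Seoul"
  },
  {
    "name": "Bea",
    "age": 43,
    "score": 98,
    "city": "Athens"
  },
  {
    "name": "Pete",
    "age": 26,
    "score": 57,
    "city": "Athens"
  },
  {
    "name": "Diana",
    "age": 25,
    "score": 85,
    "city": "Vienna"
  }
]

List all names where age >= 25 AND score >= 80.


Checking both conditions:
  Tina (age=61, score=56) -> no
  Zane (age=20, score=57) -> no
  Olivia (age=27, score=94) -> YES
  Wendy (age=50, score=74) -> no
  Nate (age=54, score=63) -> no
  Bea (age=43, score=98) -> YES
  Pete (age=26, score=57) -> no
  Diana (age=25, score=85) -> YES


ANSWER: Olivia, Bea, Diana


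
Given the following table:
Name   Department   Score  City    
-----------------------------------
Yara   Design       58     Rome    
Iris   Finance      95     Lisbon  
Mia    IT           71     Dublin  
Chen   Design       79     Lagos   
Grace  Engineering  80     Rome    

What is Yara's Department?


Row 1: Yara
Department = Design

ANSWER: Design


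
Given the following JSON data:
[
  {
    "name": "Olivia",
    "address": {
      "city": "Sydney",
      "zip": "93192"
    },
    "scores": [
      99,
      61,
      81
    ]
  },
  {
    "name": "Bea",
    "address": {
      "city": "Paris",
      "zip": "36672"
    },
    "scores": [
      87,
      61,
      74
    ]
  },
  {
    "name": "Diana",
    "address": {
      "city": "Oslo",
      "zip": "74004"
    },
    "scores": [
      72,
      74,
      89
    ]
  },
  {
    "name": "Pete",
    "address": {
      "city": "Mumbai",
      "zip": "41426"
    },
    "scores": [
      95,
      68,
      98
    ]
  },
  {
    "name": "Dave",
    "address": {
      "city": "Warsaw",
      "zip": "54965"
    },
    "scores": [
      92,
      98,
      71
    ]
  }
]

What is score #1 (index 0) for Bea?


Path: records[1].scores[0]
Value: 87

ANSWER: 87


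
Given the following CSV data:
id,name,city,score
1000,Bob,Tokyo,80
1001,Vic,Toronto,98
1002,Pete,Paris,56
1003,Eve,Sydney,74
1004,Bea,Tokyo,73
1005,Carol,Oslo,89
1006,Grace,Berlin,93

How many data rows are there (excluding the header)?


Counting rows (excluding header):
Header: id,name,city,score
Data rows: 7

ANSWER: 7


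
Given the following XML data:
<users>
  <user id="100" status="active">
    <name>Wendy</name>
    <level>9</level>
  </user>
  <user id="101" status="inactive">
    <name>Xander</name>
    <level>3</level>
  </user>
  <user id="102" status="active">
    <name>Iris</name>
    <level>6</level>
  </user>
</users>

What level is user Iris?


Finding user: Iris
<level>6</level>

ANSWER: 6


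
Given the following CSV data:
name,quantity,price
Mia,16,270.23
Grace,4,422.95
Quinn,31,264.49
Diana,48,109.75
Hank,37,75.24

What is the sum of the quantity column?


Values in 'quantity' column:
  Row 1: 16
  Row 2: 4
  Row 3: 31
  Row 4: 48
  Row 5: 37
Sum = 16 + 4 + 31 + 48 + 37 = 136

ANSWER: 136


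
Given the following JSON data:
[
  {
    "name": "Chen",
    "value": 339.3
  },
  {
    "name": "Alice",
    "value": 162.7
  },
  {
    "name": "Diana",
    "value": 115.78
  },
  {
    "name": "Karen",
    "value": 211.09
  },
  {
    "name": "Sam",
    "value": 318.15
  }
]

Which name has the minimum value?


Comparing values:
  Chen: 339.3
  Alice: 162.7
  Diana: 115.78
  Karen: 211.09
  Sam: 318.15
Minimum: Diana (115.78)

ANSWER: Diana


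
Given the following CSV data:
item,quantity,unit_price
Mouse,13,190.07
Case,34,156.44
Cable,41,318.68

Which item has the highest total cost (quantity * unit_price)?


Computing row totals:
  Mouse: 2470.91
  Case: 5318.96
  Cable: 13065.88
Maximum: Cable (13065.88)

ANSWER: Cable


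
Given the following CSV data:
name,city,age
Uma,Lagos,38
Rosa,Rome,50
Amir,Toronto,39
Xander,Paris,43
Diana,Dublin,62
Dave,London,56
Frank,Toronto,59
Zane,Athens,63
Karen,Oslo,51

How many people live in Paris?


Scanning city column for 'Paris':
  Row 4: Xander -> MATCH
Total matches: 1

ANSWER: 1


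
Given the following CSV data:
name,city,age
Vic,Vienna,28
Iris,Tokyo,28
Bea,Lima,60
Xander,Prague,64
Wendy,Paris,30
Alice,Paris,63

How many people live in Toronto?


Scanning city column for 'Toronto':
Total matches: 0

ANSWER: 0


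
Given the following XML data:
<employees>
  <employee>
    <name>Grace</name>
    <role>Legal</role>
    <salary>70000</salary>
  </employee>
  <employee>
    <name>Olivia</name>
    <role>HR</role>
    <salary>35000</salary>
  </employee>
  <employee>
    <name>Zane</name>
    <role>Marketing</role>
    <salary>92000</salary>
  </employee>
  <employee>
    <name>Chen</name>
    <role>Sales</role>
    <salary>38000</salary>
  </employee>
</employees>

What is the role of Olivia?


Searching for <employee> with <name>Olivia</name>
Found at position 2
<role>HR</role>

ANSWER: HR


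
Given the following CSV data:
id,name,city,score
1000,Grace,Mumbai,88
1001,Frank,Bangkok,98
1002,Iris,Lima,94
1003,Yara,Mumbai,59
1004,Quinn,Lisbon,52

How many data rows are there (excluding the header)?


Counting rows (excluding header):
Header: id,name,city,score
Data rows: 5

ANSWER: 5


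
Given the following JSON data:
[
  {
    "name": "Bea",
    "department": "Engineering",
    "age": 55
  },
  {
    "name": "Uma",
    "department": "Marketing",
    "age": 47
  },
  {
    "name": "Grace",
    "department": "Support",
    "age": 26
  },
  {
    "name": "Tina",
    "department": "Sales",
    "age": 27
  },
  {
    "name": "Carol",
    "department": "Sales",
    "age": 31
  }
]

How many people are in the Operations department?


Scanning records for department = Operations
  No matches found
Count: 0

ANSWER: 0


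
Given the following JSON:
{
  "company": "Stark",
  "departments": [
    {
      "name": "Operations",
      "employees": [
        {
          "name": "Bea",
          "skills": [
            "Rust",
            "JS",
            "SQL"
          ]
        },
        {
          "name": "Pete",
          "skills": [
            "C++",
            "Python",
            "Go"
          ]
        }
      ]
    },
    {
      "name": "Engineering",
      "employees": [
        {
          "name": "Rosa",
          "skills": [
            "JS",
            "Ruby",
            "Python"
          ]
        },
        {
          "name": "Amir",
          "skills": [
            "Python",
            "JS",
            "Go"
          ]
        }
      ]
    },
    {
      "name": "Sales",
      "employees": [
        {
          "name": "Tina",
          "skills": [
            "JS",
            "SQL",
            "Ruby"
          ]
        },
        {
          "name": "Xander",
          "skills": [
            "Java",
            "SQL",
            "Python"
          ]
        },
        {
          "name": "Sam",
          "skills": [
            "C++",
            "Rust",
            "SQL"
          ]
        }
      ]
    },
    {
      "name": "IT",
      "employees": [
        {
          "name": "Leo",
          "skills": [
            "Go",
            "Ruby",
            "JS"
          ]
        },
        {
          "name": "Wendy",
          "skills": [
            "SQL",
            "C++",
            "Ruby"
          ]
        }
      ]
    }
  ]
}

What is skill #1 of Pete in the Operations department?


Path: departments[0].employees[1].skills[0]
Value: C++

ANSWER: C++


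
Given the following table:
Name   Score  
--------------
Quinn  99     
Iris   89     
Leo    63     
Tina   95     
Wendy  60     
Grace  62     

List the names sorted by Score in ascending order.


Sorting by Score (ascending):
  Wendy: 60
  Grace: 62
  Leo: 63
  Iris: 89
  Tina: 95
  Quinn: 99


ANSWER: Wendy, Grace, Leo, Iris, Tina, Quinn


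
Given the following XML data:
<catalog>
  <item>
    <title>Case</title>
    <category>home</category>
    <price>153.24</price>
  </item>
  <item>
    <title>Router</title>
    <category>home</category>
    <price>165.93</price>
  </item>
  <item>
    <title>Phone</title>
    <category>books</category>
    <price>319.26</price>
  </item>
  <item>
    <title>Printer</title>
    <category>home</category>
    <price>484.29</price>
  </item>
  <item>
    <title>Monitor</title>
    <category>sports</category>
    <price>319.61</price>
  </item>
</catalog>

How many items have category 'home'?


Scanning <item> elements for <category>home</category>:
  Item 1: Case -> MATCH
  Item 2: Router -> MATCH
  Item 4: Printer -> MATCH
Count: 3

ANSWER: 3


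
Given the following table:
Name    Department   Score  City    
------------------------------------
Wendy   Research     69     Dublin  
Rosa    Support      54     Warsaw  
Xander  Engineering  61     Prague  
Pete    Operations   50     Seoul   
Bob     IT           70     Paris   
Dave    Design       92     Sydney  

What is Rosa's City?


Row 2: Rosa
City = Warsaw

ANSWER: Warsaw


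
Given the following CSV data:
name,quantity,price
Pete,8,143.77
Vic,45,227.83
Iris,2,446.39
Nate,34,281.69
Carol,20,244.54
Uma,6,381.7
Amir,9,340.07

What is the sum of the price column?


Values in 'price' column:
  Row 1: 143.77
  Row 2: 227.83
  Row 3: 446.39
  Row 4: 281.69
  Row 5: 244.54
  Row 6: 381.7
  Row 7: 340.07
Sum = 143.77 + 227.83 + 446.39 + 281.69 + 244.54 + 381.7 + 340.07 = 2065.99

ANSWER: 2065.99


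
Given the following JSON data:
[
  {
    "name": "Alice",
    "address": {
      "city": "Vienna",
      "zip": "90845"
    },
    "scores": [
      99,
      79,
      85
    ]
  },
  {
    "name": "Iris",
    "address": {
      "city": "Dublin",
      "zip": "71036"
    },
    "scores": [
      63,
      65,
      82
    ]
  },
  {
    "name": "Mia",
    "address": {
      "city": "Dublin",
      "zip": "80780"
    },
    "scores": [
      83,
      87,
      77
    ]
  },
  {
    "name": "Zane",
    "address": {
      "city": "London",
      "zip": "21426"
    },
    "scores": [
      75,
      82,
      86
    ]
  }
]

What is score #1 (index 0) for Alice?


Path: records[0].scores[0]
Value: 99

ANSWER: 99


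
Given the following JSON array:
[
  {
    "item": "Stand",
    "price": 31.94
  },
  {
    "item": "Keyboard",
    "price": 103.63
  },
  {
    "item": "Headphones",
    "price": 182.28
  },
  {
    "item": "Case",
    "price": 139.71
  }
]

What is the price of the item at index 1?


Array index 1 -> Keyboard
price = 103.63

ANSWER: 103.63


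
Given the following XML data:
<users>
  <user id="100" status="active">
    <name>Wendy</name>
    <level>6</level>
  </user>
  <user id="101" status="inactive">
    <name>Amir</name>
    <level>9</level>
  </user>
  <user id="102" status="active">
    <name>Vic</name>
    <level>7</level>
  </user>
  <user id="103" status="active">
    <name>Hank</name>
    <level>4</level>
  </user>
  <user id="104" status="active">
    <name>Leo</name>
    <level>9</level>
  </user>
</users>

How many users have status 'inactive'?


Counting users with status='inactive':
  Amir (id=101) -> MATCH
Count: 1

ANSWER: 1


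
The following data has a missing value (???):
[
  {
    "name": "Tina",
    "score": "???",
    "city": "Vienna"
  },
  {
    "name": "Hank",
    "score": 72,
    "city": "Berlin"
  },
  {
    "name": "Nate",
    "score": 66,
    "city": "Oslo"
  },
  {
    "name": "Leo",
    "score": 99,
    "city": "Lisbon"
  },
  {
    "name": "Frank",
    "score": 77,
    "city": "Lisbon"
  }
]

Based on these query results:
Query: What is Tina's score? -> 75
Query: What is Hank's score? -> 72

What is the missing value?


The missing value is Tina's score
From query: Tina's score = 75

ANSWER: 75


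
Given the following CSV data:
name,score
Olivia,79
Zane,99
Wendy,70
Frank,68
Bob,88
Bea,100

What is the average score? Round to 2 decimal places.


Scores: 79, 99, 70, 68, 88, 100
Sum = 504
Count = 6
Average = 504 / 6 = 84.00

ANSWER: 84.00


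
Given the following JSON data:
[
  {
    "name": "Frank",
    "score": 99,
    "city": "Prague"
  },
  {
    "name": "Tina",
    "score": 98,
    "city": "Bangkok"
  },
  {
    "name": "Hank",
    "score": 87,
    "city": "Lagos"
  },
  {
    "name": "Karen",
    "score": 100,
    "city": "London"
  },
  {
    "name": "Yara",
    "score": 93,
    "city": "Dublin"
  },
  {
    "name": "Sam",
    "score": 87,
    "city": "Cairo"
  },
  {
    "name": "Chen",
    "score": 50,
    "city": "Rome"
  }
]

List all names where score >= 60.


Filtering records where score >= 60:
  Frank (score=99) -> YES
  Tina (score=98) -> YES
  Hank (score=87) -> YES
  Karen (score=100) -> YES
  Yara (score=93) -> YES
  Sam (score=87) -> YES
  Chen (score=50) -> no


ANSWER: Frank, Tina, Hank, Karen, Yara, Sam


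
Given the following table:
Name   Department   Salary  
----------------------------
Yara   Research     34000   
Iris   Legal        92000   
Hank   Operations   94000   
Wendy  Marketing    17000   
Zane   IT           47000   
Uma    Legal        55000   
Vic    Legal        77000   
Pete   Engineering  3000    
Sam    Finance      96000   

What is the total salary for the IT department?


IT department members:
  Zane: 47000
Total = 47000 = 47000

ANSWER: 47000


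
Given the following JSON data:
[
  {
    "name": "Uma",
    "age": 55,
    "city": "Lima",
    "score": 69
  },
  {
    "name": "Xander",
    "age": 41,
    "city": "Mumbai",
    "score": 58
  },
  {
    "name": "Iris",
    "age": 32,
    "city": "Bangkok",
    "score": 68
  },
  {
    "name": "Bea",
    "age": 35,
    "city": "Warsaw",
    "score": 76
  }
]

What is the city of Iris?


Looking up record where name = Iris
Record index: 2
Field 'city' = Bangkok

ANSWER: Bangkok


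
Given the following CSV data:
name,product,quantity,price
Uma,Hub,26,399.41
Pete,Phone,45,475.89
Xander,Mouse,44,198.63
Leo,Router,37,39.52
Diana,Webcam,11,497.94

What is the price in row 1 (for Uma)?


Row 1: Uma
Column 'price' = 399.41

ANSWER: 399.41


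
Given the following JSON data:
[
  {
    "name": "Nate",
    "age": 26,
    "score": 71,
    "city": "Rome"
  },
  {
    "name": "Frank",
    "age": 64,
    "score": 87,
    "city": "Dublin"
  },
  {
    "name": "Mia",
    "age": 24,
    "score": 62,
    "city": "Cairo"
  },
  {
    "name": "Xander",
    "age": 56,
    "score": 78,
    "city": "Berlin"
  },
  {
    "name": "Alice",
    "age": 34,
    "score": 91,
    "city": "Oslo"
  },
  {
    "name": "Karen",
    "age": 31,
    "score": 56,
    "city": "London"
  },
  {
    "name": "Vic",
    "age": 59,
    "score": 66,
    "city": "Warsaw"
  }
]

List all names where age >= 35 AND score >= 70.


Checking both conditions:
  Nate (age=26, score=71) -> no
  Frank (age=64, score=87) -> YES
  Mia (age=24, score=62) -> no
  Xander (age=56, score=78) -> YES
  Alice (age=34, score=91) -> no
  Karen (age=31, score=56) -> no
  Vic (age=59, score=66) -> no


ANSWER: Frank, Xander


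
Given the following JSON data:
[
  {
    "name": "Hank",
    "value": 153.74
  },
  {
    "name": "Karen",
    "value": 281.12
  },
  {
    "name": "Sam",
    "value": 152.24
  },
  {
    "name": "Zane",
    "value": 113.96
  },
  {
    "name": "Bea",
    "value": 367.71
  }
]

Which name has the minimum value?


Comparing values:
  Hank: 153.74
  Karen: 281.12
  Sam: 152.24
  Zane: 113.96
  Bea: 367.71
Minimum: Zane (113.96)

ANSWER: Zane


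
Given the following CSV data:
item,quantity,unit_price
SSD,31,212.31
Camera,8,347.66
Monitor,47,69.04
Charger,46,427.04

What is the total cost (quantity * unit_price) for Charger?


Row: Charger
quantity = 46
unit_price = 427.04
total = 46 * 427.04 = 19643.84

ANSWER: 19643.84


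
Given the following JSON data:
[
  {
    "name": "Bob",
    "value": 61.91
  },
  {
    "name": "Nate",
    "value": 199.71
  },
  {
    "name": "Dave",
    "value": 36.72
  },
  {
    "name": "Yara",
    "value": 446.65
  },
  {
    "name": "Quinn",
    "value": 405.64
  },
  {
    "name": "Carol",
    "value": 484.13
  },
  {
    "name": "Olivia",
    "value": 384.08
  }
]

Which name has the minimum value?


Comparing values:
  Bob: 61.91
  Nate: 199.71
  Dave: 36.72
  Yara: 446.65
  Quinn: 405.64
  Carol: 484.13
  Olivia: 384.08
Minimum: Dave (36.72)

ANSWER: Dave


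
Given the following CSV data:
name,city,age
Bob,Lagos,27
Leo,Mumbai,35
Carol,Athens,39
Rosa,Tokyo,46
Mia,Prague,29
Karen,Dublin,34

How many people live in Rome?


Scanning city column for 'Rome':
Total matches: 0

ANSWER: 0


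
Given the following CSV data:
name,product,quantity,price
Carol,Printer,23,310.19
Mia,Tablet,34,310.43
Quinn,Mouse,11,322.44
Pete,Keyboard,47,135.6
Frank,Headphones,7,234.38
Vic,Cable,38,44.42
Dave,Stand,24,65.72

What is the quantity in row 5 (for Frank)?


Row 5: Frank
Column 'quantity' = 7

ANSWER: 7


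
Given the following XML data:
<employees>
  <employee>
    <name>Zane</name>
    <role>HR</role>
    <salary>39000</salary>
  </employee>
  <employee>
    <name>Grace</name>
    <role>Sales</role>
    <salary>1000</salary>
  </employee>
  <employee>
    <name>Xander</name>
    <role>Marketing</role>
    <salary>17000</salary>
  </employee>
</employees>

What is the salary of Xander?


Searching for <employee> with <name>Xander</name>
Found at position 3
<salary>17000</salary>

ANSWER: 17000


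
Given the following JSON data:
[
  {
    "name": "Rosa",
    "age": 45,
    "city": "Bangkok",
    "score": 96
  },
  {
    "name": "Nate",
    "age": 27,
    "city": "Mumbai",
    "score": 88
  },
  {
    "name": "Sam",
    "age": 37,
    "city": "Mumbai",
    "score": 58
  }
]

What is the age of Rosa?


Looking up record where name = Rosa
Record index: 0
Field 'age' = 45

ANSWER: 45


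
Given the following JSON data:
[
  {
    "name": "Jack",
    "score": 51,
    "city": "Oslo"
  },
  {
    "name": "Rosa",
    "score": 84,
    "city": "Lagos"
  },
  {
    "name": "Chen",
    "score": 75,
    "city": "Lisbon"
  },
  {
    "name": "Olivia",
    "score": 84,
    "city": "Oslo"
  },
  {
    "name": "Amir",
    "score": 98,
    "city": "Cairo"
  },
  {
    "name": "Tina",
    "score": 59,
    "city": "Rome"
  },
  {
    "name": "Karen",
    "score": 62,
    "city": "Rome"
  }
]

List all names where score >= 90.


Filtering records where score >= 90:
  Jack (score=51) -> no
  Rosa (score=84) -> no
  Chen (score=75) -> no
  Olivia (score=84) -> no
  Amir (score=98) -> YES
  Tina (score=59) -> no
  Karen (score=62) -> no


ANSWER: Amir


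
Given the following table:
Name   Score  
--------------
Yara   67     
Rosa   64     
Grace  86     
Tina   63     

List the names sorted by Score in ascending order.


Sorting by Score (ascending):
  Tina: 63
  Rosa: 64
  Yara: 67
  Grace: 86


ANSWER: Tina, Rosa, Yara, Grace


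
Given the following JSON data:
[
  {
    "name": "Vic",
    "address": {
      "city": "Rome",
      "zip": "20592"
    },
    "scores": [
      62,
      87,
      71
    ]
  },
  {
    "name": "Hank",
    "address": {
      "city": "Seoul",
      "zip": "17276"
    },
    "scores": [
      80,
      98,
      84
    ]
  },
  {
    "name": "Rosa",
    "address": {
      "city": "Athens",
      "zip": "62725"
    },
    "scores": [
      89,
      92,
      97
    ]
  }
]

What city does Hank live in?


Path: records[1].address.city
Value: Seoul

ANSWER: Seoul


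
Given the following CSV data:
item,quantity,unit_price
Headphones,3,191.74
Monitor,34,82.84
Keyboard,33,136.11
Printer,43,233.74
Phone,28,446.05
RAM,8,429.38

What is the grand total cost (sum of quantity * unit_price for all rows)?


Computing row totals:
  Headphones: 3 * 191.74 = 575.22
  Monitor: 34 * 82.84 = 2816.56
  Keyboard: 33 * 136.11 = 4491.63
  Printer: 43 * 233.74 = 10050.82
  Phone: 28 * 446.05 = 12489.4
  RAM: 8 * 429.38 = 3435.04
Grand total = 575.22 + 2816.56 + 4491.63 + 10050.82 + 12489.4 + 3435.04 = 33858.67

ANSWER: 33858.67


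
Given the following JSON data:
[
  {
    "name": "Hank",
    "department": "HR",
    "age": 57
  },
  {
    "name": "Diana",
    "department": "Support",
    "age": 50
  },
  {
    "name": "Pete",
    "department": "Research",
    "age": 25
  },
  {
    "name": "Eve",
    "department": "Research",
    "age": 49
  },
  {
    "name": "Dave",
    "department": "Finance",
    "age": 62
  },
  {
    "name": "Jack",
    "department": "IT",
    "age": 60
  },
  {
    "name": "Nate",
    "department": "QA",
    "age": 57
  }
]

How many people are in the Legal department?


Scanning records for department = Legal
  No matches found
Count: 0

ANSWER: 0


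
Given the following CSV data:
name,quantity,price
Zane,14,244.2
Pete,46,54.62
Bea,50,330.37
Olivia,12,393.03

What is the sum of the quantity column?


Values in 'quantity' column:
  Row 1: 14
  Row 2: 46
  Row 3: 50
  Row 4: 12
Sum = 14 + 46 + 50 + 12 = 122

ANSWER: 122


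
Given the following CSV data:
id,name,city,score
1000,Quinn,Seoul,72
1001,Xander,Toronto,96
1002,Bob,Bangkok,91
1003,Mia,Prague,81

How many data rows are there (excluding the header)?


Counting rows (excluding header):
Header: id,name,city,score
Data rows: 4

ANSWER: 4


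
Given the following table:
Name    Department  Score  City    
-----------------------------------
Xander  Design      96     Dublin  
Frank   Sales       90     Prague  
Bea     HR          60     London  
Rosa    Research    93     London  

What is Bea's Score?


Row 3: Bea
Score = 60

ANSWER: 60


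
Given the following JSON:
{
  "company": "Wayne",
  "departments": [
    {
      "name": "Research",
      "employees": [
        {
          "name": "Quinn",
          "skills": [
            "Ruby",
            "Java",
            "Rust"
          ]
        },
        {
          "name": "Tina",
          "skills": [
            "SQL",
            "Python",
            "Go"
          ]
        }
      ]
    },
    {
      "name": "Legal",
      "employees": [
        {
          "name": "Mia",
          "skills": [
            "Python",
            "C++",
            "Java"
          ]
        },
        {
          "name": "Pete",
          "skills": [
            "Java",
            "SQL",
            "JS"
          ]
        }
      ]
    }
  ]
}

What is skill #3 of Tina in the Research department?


Path: departments[0].employees[1].skills[2]
Value: Go

ANSWER: Go


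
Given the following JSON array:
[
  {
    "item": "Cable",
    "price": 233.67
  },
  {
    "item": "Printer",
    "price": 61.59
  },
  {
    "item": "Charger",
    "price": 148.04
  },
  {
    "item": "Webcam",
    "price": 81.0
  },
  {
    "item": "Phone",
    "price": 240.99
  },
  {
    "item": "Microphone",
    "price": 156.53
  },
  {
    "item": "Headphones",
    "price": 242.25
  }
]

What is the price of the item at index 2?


Array index 2 -> Charger
price = 148.04

ANSWER: 148.04


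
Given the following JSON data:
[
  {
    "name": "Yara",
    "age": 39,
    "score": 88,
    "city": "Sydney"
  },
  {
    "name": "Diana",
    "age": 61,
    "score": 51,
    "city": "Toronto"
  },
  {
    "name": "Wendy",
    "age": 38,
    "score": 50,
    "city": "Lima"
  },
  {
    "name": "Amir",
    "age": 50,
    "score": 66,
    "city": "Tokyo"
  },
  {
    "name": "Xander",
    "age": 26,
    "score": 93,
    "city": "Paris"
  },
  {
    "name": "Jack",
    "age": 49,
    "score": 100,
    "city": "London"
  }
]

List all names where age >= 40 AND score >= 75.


Checking both conditions:
  Yara (age=39, score=88) -> no
  Diana (age=61, score=51) -> no
  Wendy (age=38, score=50) -> no
  Amir (age=50, score=66) -> no
  Xander (age=26, score=93) -> no
  Jack (age=49, score=100) -> YES


ANSWER: Jack


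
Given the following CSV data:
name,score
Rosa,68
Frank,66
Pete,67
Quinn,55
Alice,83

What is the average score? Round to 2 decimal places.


Scores: 68, 66, 67, 55, 83
Sum = 339
Count = 5
Average = 339 / 5 = 67.80

ANSWER: 67.80


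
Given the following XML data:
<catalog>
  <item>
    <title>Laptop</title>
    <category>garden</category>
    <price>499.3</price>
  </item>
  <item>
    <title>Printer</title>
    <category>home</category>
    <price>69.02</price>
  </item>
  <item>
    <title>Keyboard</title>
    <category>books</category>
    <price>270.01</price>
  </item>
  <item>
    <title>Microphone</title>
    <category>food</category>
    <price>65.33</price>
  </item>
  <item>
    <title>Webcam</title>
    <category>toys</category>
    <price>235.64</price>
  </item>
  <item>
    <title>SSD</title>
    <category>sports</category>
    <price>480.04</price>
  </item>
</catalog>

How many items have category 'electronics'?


Scanning <item> elements for <category>electronics</category>:
Count: 0

ANSWER: 0


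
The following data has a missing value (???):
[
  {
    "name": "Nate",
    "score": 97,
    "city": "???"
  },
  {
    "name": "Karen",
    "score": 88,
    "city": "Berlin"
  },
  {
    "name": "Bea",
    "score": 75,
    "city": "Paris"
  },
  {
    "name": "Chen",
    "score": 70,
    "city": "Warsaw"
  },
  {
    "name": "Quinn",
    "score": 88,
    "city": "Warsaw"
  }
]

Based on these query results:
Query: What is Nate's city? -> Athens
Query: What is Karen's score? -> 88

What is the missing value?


The missing value is Nate's city
From query: Nate's city = Athens

ANSWER: Athens


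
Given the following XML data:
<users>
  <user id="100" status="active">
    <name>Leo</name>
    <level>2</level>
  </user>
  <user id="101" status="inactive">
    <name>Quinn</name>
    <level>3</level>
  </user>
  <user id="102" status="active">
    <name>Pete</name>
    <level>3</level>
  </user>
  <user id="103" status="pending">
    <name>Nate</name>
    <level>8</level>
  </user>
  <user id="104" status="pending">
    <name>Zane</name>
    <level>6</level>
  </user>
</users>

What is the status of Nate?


Finding user with name = Nate
user id="103" status="pending"

ANSWER: pending


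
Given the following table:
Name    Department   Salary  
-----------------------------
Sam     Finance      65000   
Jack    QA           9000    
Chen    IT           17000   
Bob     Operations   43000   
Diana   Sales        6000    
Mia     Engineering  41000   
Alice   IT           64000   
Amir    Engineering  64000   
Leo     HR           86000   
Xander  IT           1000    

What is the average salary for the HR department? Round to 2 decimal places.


HR department members:
  Leo: 86000
Sum = 86000
Count = 1
Average = 86000 / 1 = 86000.00

ANSWER: 86000.00


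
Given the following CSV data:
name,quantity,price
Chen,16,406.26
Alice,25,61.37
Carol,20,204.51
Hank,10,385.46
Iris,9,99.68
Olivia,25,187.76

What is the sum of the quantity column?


Values in 'quantity' column:
  Row 1: 16
  Row 2: 25
  Row 3: 20
  Row 4: 10
  Row 5: 9
  Row 6: 25
Sum = 16 + 25 + 20 + 10 + 9 + 25 = 105

ANSWER: 105


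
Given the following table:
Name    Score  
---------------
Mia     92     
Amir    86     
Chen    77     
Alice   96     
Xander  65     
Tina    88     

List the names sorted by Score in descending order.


Sorting by Score (descending):
  Alice: 96
  Mia: 92
  Tina: 88
  Amir: 86
  Chen: 77
  Xander: 65


ANSWER: Alice, Mia, Tina, Amir, Chen, Xander


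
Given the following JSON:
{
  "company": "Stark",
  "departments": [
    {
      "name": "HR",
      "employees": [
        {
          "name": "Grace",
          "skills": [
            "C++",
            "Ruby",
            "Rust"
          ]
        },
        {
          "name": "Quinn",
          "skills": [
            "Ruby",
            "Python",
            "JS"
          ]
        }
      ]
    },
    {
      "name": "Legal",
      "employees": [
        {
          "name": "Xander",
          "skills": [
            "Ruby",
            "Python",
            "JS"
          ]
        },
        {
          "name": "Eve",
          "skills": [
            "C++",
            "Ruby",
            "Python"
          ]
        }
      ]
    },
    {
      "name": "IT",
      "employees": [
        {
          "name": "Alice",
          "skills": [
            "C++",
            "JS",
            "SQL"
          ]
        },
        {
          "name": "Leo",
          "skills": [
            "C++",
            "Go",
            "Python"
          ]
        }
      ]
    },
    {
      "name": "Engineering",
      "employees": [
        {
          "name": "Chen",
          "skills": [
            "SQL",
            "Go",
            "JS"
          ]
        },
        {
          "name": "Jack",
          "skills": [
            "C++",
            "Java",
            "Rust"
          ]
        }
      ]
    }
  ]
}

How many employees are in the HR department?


Path: departments[0].employees
Count: 2

ANSWER: 2


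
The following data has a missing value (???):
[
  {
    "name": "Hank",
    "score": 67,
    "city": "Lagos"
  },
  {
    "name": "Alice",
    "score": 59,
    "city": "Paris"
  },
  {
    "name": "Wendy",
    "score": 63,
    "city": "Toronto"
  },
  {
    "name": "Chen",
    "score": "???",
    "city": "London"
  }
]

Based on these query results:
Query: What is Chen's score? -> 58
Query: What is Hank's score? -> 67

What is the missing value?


The missing value is Chen's score
From query: Chen's score = 58

ANSWER: 58


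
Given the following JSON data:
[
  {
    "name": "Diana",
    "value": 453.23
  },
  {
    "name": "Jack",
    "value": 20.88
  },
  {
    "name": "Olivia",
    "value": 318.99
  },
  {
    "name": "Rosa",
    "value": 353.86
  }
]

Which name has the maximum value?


Comparing values:
  Diana: 453.23
  Jack: 20.88
  Olivia: 318.99
  Rosa: 353.86
Maximum: Diana (453.23)

ANSWER: Diana


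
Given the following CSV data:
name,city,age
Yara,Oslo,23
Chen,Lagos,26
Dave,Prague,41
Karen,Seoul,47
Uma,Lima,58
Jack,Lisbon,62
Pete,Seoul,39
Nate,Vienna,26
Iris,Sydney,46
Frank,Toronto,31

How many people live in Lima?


Scanning city column for 'Lima':
  Row 5: Uma -> MATCH
Total matches: 1

ANSWER: 1


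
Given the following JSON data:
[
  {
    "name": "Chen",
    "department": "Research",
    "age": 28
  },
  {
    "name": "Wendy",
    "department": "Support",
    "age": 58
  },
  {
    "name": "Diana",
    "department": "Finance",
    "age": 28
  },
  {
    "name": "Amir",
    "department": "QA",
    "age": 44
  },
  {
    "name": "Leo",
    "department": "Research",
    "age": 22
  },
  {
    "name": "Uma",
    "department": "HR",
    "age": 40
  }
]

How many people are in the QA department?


Scanning records for department = QA
  Record 3: Amir
Count: 1

ANSWER: 1


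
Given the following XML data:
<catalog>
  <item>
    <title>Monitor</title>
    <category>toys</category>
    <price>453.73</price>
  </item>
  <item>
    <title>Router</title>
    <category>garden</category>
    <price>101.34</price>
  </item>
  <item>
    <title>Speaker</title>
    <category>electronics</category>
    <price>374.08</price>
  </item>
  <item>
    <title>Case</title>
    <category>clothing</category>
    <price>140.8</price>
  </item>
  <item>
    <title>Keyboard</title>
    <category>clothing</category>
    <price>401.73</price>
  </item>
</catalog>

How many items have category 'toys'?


Scanning <item> elements for <category>toys</category>:
  Item 1: Monitor -> MATCH
Count: 1

ANSWER: 1


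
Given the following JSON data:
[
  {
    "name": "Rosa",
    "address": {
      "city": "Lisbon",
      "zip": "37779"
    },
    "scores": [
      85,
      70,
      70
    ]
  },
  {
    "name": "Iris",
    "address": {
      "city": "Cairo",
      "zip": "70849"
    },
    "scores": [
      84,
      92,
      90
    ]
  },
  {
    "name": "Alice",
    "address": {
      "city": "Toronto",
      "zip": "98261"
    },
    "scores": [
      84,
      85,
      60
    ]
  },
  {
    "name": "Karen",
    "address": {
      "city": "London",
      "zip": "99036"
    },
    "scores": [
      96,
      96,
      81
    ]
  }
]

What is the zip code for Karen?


Path: records[3].address.zip
Value: 99036

ANSWER: 99036


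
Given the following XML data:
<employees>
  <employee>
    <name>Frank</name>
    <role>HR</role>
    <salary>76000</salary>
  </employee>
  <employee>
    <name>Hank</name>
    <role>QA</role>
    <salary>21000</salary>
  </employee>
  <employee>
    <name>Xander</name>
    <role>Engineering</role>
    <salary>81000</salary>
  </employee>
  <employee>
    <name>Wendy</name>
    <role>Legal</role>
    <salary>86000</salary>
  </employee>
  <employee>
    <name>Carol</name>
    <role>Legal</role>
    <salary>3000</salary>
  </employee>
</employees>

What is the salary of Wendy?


Searching for <employee> with <name>Wendy</name>
Found at position 4
<salary>86000</salary>

ANSWER: 86000


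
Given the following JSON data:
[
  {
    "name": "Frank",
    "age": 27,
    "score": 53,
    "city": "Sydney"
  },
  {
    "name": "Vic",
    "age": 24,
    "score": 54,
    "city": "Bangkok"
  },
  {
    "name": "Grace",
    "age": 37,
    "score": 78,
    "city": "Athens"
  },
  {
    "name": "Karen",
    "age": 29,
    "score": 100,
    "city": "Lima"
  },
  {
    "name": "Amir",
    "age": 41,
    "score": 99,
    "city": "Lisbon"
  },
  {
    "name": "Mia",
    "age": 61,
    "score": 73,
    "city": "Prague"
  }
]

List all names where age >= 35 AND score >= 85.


Checking both conditions:
  Frank (age=27, score=53) -> no
  Vic (age=24, score=54) -> no
  Grace (age=37, score=78) -> no
  Karen (age=29, score=100) -> no
  Amir (age=41, score=99) -> YES
  Mia (age=61, score=73) -> no


ANSWER: Amir


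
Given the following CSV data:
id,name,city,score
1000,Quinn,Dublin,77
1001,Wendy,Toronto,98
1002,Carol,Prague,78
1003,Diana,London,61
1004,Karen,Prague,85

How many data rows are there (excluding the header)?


Counting rows (excluding header):
Header: id,name,city,score
Data rows: 5

ANSWER: 5


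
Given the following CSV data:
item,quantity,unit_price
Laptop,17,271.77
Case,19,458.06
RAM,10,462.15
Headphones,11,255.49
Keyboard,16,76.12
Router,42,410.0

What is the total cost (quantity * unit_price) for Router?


Row: Router
quantity = 42
unit_price = 410.0
total = 42 * 410.0 = 17220.0

ANSWER: 17220.0


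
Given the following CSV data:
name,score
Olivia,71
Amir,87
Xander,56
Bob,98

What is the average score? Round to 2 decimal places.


Scores: 71, 87, 56, 98
Sum = 312
Count = 4
Average = 312 / 4 = 78.00

ANSWER: 78.00


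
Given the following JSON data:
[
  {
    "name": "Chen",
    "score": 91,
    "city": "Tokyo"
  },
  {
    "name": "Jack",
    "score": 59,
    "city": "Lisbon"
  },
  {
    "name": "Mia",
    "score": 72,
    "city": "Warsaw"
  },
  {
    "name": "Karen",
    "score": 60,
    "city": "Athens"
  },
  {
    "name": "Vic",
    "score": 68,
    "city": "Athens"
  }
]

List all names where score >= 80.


Filtering records where score >= 80:
  Chen (score=91) -> YES
  Jack (score=59) -> no
  Mia (score=72) -> no
  Karen (score=60) -> no
  Vic (score=68) -> no


ANSWER: Chen


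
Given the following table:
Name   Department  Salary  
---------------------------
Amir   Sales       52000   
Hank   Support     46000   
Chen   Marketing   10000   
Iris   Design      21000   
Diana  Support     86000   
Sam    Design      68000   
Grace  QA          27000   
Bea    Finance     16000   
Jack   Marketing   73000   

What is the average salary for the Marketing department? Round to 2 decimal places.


Marketing department members:
  Chen: 10000
  Jack: 73000
Sum = 83000
Count = 2
Average = 83000 / 2 = 41500.00

ANSWER: 41500.00
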